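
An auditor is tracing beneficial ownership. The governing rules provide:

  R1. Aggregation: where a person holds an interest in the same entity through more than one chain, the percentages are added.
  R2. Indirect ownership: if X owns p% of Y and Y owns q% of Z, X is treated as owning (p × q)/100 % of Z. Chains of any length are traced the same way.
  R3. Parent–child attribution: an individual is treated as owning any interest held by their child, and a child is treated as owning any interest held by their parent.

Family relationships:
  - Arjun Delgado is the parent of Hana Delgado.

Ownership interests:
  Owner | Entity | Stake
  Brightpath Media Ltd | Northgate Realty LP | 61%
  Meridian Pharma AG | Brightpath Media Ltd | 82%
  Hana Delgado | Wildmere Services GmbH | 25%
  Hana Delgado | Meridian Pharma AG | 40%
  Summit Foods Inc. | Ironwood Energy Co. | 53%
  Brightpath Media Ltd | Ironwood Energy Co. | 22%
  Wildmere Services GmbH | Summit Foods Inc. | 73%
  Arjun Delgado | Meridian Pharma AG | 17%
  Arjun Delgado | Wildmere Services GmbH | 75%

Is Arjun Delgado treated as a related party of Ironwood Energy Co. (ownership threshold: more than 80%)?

By parent–child attribution (R3), Arjun Delgado is treated as also owning Hana Delgado's interest in Meridian Pharma AG, giving 17% + 40% = 57%.
By parent–child attribution (R3), Arjun Delgado is treated as also owning Hana Delgado's interest in Wildmere Services GmbH, giving 75% + 25% = 100%.
Chain via Meridian Pharma AG → Brightpath Media Ltd (R2): 57% × 82% × 22% = 10.2828% of Ironwood Energy Co.
Chain via Wildmere Services GmbH → Summit Foods Inc. (R2): 100% × 73% × 53% = 38.69% of Ironwood Energy Co.
Aggregating (R1): 10.2828% + 38.69% = 48.9728%.
48.9728% does not exceed the 80% threshold, so Arjun is not a related party to Ironwood Energy Co.

No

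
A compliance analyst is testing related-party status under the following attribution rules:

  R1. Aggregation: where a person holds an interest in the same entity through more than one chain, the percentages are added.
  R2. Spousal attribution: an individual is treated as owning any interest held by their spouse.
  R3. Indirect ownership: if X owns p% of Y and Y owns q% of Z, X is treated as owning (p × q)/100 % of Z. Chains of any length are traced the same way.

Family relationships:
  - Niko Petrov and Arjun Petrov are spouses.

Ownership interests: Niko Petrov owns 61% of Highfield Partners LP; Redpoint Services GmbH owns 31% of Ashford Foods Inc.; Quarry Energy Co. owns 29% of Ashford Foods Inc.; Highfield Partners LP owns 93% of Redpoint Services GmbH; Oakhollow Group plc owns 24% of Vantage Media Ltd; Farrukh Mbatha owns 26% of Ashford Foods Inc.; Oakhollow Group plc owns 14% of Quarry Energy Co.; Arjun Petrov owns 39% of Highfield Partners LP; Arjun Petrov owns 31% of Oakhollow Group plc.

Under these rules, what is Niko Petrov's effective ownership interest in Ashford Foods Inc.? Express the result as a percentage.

By spousal attribution (R2), Niko Petrov is treated as also owning Arjun Petrov's interest in Highfield Partners LP, giving 61% + 39% = 100%.
By spousal attribution (R2), Niko Petrov is treated as owning Arjun Petrov's 31% interest in Oakhollow Group plc.
Chain via Highfield Partners LP → Redpoint Services GmbH (R3): 100% × 93% × 31% = 28.83% of Ashford Foods Inc.
Chain via Oakhollow Group plc → Quarry Energy Co. (R3): 31% × 14% × 29% = 1.2586% of Ashford Foods Inc.
Aggregating (R1): 28.83% + 1.2586% = 30.0886%.

30.0886%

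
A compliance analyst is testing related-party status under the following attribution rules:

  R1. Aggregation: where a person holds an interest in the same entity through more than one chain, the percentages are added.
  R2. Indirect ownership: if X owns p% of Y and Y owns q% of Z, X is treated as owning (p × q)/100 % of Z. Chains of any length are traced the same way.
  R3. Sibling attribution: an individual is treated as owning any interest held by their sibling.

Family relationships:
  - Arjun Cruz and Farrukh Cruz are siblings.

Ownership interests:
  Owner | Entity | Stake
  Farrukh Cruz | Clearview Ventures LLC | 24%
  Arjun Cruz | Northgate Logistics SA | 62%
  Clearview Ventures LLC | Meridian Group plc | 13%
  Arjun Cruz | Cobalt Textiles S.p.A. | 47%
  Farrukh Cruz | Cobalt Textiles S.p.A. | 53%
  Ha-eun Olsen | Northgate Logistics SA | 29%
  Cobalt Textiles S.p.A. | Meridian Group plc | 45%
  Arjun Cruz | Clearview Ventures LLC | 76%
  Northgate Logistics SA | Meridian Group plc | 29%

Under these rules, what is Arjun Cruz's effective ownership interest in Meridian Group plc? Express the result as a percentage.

75.98%

By sibling attribution (R3), Arjun Cruz is treated as also owning Farrukh Cruz's interest in Clearview Ventures LLC, giving 76% + 24% = 100%.
By sibling attribution (R3), Arjun Cruz is treated as also owning Farrukh Cruz's interest in Cobalt Textiles S.p.A, giving 47% + 53% = 100%.
Chain via Northgate Logistics SA (R2): 62% × 29% = 17.98% of Meridian Group plc.
Chain via Clearview Ventures LLC (R2): 100% × 13% = 13% of Meridian Group plc.
Chain via Cobalt Textiles S.p.A. (R2): 100% × 45% = 45% of Meridian Group plc.
Aggregating (R1): 17.98% + 13% + 45% = 75.98%.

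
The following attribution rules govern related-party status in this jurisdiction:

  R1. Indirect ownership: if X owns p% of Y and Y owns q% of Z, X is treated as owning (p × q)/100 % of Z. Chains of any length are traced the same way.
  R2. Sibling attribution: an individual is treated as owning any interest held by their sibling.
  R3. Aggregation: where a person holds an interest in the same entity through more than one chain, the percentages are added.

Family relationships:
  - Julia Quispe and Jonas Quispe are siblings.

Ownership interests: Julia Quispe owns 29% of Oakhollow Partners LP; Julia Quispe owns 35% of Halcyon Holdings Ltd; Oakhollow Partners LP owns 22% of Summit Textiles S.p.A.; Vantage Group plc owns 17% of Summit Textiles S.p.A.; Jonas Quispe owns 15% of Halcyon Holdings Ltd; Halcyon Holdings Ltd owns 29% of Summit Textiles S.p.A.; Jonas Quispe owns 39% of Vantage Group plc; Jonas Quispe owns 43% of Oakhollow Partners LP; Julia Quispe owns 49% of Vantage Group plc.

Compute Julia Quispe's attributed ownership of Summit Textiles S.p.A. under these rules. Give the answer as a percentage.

By sibling attribution (R2), Julia Quispe is treated as also owning Jonas Quispe's interest in Vantage Group plc, giving 49% + 39% = 88%.
By sibling attribution (R2), Julia Quispe is treated as also owning Jonas Quispe's interest in Halcyon Holdings Ltd, giving 35% + 15% = 50%.
By sibling attribution (R2), Julia Quispe is treated as also owning Jonas Quispe's interest in Oakhollow Partners LP, giving 29% + 43% = 72%.
Chain via Vantage Group plc (R1): 88% × 17% = 14.96% of Summit Textiles S.p.A.
Chain via Halcyon Holdings Ltd (R1): 50% × 29% = 14.5% of Summit Textiles S.p.A.
Chain via Oakhollow Partners LP (R1): 72% × 22% = 15.84% of Summit Textiles S.p.A.
Aggregating (R3): 14.96% + 14.5% + 15.84% = 45.3%.

45.3%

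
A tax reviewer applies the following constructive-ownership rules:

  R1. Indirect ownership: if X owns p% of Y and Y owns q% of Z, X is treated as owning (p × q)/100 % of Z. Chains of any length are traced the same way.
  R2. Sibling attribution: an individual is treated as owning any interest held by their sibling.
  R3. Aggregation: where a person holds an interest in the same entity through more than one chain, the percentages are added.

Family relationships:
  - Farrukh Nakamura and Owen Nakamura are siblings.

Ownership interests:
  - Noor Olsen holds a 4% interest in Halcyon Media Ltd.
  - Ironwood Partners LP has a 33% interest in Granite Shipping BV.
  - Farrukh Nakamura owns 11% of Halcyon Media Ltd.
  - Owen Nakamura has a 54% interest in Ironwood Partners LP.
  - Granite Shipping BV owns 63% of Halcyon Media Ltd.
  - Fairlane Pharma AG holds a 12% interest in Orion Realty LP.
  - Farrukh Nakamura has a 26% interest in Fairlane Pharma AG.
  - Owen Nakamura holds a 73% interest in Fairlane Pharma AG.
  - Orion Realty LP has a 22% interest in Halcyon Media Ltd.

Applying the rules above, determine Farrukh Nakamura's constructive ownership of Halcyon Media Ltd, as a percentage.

24.8402%

By sibling attribution (R2), Farrukh Nakamura is treated as also owning Owen Nakamura's interest in Fairlane Pharma AG, giving 26% + 73% = 99%.
By sibling attribution (R2), Farrukh Nakamura is treated as owning Owen Nakamura's 54% interest in Ironwood Partners LP.
Chain via Fairlane Pharma AG → Orion Realty LP (R1): 99% × 12% × 22% = 2.6136% of Halcyon Media Ltd.
Direct interest in Halcyon Media Ltd: 11%.
Chain via Ironwood Partners LP → Granite Shipping BV (R1): 54% × 33% × 63% = 11.2266% of Halcyon Media Ltd.
Aggregating (R3): 2.6136% + 11% + 11.2266% = 24.8402%.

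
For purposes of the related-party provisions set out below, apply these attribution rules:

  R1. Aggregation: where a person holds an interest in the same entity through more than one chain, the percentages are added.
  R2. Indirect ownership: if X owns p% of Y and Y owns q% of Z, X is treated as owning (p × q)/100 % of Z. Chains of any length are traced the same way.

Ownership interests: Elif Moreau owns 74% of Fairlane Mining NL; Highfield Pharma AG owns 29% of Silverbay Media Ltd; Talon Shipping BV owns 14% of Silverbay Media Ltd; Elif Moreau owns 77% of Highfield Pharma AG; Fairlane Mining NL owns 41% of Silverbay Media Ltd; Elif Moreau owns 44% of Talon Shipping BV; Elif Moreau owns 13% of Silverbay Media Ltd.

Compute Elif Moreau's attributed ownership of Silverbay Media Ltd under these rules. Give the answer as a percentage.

71.83%

Chain via Fairlane Mining NL (R2): 74% × 41% = 30.34% of Silverbay Media Ltd.
Chain via Talon Shipping BV (R2): 44% × 14% = 6.16% of Silverbay Media Ltd.
Chain via Highfield Pharma AG (R2): 77% × 29% = 22.33% of Silverbay Media Ltd.
Direct interest in Silverbay Media Ltd: 13%.
Aggregating (R1): 30.34% + 6.16% + 22.33% + 13% = 71.83%.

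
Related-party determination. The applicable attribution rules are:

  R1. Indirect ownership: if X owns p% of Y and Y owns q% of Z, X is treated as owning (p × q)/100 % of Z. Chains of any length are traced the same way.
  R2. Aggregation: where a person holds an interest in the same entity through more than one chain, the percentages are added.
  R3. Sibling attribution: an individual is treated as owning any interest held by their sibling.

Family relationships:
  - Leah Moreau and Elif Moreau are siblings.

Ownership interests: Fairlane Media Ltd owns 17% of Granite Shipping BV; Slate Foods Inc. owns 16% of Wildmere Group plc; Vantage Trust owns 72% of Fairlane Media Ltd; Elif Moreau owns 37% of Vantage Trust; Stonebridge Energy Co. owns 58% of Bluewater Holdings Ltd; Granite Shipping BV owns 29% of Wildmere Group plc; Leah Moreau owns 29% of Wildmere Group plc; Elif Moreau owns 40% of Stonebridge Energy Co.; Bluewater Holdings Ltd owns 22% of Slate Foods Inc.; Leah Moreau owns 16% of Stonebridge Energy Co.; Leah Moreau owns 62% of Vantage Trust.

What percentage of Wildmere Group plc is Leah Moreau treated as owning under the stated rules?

By sibling attribution (R3), Leah Moreau is treated as also owning Elif Moreau's interest in Stonebridge Energy Co, giving 16% + 40% = 56%.
By sibling attribution (R3), Leah Moreau is treated as also owning Elif Moreau's interest in Vantage Trust, giving 62% + 37% = 99%.
Chain via Stonebridge Energy Co. → Bluewater Holdings Ltd → Slate Foods Inc. (R1): 56% × 58% × 22% × 16% = 1.143296% of Wildmere Group plc.
Chain via Vantage Trust → Fairlane Media Ltd → Granite Shipping BV (R1): 99% × 72% × 17% × 29% = 3.514104% of Wildmere Group plc.
Direct interest in Wildmere Group plc: 29%.
Aggregating (R2): 1.143296% + 3.514104% + 29% = 33.6574%.

33.6574%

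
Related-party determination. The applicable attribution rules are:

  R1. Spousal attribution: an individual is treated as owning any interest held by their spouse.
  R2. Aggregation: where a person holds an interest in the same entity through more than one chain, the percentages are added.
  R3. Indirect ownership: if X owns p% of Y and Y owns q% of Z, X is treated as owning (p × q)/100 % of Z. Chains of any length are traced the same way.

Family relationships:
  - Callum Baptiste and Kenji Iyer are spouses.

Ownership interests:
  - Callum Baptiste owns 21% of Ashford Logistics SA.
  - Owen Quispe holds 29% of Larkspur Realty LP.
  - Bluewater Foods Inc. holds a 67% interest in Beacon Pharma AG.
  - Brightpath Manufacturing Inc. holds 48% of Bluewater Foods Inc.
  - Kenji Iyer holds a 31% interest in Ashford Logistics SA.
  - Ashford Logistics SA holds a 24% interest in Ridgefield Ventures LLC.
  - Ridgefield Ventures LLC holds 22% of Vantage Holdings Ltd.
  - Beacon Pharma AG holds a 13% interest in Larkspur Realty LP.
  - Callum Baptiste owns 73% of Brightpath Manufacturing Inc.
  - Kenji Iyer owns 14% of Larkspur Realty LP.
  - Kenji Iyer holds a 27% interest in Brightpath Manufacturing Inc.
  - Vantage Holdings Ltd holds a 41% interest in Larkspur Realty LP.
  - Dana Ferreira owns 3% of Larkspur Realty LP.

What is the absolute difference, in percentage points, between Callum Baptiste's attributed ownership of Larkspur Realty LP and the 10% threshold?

By spousal attribution (R1), Callum Baptiste is treated as also owning Kenji Iyer's interest in Ashford Logistics SA, giving 21% + 31% = 52%.
By spousal attribution (R1), Callum Baptiste is treated as also owning Kenji Iyer's interest in Brightpath Manufacturing Inc, giving 73% + 27% = 100%.
By spousal attribution (R1), Callum Baptiste is treated as owning Kenji Iyer's 14% interest in Larkspur Realty LP.
Chain via Ashford Logistics SA → Ridgefield Ventures LLC → Vantage Holdings Ltd (R3): 52% × 24% × 22% × 41% = 1.125696% of Larkspur Realty LP.
Chain via Brightpath Manufacturing Inc. → Bluewater Foods Inc. → Beacon Pharma AG (R3): 100% × 48% × 67% × 13% = 4.1808% of Larkspur Realty LP.
Direct interest in Larkspur Realty LP: 14%.
Aggregating (R2): 1.125696% + 4.1808% + 14% = 19.306496%.
19.306496% exceeds the 10% threshold by 9.306496 percentage points.

9.306496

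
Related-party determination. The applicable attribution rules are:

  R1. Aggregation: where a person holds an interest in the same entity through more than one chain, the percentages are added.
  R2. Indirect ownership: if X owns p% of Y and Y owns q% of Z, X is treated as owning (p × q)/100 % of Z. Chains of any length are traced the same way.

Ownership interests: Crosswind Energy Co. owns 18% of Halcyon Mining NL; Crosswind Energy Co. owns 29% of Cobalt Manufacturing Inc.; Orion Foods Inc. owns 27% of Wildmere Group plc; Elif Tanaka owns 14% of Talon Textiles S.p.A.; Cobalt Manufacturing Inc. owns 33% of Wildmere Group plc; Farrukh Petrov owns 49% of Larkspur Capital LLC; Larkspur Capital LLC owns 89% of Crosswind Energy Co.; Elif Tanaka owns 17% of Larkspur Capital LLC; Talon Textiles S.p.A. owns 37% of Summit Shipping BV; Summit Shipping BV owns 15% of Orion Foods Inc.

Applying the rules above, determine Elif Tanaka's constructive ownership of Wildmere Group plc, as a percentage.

Chain via Larkspur Capital LLC → Crosswind Energy Co. → Cobalt Manufacturing Inc. (R2): 17% × 89% × 29% × 33% = 1.447941% of Wildmere Group plc.
Chain via Talon Textiles S.p.A. → Summit Shipping BV → Orion Foods Inc. (R2): 14% × 37% × 15% × 27% = 0.20979% of Wildmere Group plc.
Aggregating (R1): 1.447941% + 0.20979% = 1.657731%.

1.657731%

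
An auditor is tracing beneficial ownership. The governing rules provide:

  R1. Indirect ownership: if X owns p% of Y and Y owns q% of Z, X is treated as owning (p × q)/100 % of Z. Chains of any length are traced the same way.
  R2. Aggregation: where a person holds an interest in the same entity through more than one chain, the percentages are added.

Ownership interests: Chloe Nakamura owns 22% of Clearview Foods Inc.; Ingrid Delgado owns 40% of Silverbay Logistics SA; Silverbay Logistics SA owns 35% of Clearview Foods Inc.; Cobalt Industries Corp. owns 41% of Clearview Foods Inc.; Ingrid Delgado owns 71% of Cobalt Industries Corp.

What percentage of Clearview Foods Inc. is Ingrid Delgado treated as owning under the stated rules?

Chain via Cobalt Industries Corp. (R1): 71% × 41% = 29.11% of Clearview Foods Inc.
Chain via Silverbay Logistics SA (R1): 40% × 35% = 14% of Clearview Foods Inc.
Aggregating (R2): 29.11% + 14% = 43.11%.

43.11%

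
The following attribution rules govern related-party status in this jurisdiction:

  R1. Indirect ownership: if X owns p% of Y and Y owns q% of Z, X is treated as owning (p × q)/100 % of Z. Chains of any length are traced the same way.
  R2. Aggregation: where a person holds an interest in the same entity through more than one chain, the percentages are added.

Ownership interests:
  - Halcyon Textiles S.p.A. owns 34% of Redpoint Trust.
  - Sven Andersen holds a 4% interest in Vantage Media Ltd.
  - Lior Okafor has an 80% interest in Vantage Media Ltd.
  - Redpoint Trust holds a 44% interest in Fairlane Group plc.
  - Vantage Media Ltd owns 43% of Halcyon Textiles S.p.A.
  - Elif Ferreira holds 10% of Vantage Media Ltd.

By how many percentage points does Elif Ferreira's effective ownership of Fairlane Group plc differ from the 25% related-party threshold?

Chain via Vantage Media Ltd → Halcyon Textiles S.p.A. → Redpoint Trust (R1): 10% × 43% × 34% × 44% = 0.64328% of Fairlane Group plc.
0.64328% falls short of the 25% threshold by 24.35672 percentage points.

24.35672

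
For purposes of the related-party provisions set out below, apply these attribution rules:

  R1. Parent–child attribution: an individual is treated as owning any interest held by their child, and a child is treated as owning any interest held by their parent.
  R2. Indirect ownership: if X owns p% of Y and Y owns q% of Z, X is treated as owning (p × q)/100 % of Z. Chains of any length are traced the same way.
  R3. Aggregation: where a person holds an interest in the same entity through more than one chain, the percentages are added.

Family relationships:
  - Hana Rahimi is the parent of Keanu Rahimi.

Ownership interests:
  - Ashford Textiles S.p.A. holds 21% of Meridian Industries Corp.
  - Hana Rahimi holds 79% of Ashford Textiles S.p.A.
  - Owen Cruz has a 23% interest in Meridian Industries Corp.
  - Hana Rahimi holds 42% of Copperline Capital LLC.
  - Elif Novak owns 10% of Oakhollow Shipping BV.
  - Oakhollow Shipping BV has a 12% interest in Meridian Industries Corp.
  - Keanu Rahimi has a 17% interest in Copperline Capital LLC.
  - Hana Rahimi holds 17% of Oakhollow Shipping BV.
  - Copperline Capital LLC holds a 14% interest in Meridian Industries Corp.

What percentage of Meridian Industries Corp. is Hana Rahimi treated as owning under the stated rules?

26.89%

By parent–child attribution (R1), Hana Rahimi is treated as also owning Keanu Rahimi's interest in Copperline Capital LLC, giving 42% + 17% = 59%.
Chain via Oakhollow Shipping BV (R2): 17% × 12% = 2.04% of Meridian Industries Corp.
Chain via Ashford Textiles S.p.A. (R2): 79% × 21% = 16.59% of Meridian Industries Corp.
Chain via Copperline Capital LLC (R2): 59% × 14% = 8.26% of Meridian Industries Corp.
Aggregating (R3): 2.04% + 16.59% + 8.26% = 26.89%.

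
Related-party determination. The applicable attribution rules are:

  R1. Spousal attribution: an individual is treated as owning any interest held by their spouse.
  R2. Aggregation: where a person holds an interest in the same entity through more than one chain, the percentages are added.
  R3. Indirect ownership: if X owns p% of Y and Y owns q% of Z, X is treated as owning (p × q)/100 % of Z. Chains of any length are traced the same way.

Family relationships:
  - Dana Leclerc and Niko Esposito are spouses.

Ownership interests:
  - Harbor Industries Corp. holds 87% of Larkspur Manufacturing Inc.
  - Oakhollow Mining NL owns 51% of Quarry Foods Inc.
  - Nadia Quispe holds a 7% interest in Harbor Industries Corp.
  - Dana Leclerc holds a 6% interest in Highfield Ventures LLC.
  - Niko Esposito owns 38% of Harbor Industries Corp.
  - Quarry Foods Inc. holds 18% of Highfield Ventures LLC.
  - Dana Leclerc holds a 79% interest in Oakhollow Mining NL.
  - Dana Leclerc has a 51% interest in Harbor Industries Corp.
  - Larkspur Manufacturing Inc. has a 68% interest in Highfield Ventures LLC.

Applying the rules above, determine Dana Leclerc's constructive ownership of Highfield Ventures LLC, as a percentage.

By spousal attribution (R1), Dana Leclerc is treated as also owning Niko Esposito's interest in Harbor Industries Corp, giving 51% + 38% = 89%.
Chain via Oakhollow Mining NL → Quarry Foods Inc. (R3): 79% × 51% × 18% = 7.2522% of Highfield Ventures LLC.
Chain via Harbor Industries Corp. → Larkspur Manufacturing Inc. (R3): 89% × 87% × 68% = 52.6524% of Highfield Ventures LLC.
Direct interest in Highfield Ventures LLC: 6%.
Aggregating (R2): 7.2522% + 52.6524% + 6% = 65.9046%.

65.9046%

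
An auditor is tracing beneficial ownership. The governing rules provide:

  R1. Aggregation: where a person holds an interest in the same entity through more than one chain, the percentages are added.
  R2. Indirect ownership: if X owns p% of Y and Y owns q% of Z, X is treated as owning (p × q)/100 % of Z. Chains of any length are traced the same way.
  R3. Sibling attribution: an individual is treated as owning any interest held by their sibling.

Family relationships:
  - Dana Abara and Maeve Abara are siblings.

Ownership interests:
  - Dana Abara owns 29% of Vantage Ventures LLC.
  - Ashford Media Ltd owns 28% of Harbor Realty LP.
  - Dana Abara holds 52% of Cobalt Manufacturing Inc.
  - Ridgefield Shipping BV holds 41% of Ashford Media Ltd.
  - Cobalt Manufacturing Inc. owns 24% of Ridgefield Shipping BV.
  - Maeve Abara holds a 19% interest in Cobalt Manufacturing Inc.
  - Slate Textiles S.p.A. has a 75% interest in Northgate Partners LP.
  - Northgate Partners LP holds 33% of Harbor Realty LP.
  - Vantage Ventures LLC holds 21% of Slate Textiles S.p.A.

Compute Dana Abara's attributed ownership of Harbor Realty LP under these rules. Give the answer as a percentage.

By sibling attribution (R3), Dana Abara is treated as also owning Maeve Abara's interest in Cobalt Manufacturing Inc, giving 52% + 19% = 71%.
Chain via Vantage Ventures LLC → Slate Textiles S.p.A. → Northgate Partners LP (R2): 29% × 21% × 75% × 33% = 1.507275% of Harbor Realty LP.
Chain via Cobalt Manufacturing Inc. → Ridgefield Shipping BV → Ashford Media Ltd (R2): 71% × 24% × 41% × 28% = 1.956192% of Harbor Realty LP.
Aggregating (R1): 1.507275% + 1.956192% = 3.463467%.

3.463467%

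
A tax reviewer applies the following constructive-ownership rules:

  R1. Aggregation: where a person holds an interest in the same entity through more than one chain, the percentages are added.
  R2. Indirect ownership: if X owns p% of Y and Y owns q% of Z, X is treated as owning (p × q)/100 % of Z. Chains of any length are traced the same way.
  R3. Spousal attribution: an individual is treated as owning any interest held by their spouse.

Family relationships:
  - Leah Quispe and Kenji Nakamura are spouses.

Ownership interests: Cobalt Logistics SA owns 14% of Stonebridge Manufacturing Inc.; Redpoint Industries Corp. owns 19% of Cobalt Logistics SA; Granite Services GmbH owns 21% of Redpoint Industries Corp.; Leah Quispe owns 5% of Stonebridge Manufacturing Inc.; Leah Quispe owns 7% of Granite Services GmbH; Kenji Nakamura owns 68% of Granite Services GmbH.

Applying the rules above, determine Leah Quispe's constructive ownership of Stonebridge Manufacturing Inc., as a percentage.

5.41895%

By spousal attribution (R3), Leah Quispe is treated as also owning Kenji Nakamura's interest in Granite Services GmbH, giving 7% + 68% = 75%.
Chain via Granite Services GmbH → Redpoint Industries Corp. → Cobalt Logistics SA (R2): 75% × 21% × 19% × 14% = 0.41895% of Stonebridge Manufacturing Inc.
Direct interest in Stonebridge Manufacturing Inc: 5%.
Aggregating (R1): 0.41895% + 5% = 5.41895%.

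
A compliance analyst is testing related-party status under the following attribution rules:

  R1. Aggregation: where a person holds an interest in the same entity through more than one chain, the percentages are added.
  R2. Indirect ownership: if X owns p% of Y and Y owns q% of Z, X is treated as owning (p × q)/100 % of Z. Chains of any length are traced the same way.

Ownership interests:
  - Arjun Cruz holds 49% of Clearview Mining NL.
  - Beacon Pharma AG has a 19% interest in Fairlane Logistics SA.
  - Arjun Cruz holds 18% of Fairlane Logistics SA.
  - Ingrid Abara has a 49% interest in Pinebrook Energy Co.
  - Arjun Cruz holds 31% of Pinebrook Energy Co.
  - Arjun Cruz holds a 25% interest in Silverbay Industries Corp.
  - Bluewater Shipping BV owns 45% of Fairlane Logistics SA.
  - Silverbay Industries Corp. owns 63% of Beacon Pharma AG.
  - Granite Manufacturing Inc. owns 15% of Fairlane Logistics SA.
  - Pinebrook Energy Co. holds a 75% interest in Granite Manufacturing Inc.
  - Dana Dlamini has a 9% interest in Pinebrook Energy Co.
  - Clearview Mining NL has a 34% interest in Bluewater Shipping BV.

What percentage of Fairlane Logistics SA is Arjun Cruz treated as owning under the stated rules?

31.977%

Chain via Clearview Mining NL → Bluewater Shipping BV (R2): 49% × 34% × 45% = 7.497% of Fairlane Logistics SA.
Chain via Pinebrook Energy Co. → Granite Manufacturing Inc. (R2): 31% × 75% × 15% = 3.4875% of Fairlane Logistics SA.
Chain via Silverbay Industries Corp. → Beacon Pharma AG (R2): 25% × 63% × 19% = 2.9925% of Fairlane Logistics SA.
Direct interest in Fairlane Logistics SA: 18%.
Aggregating (R1): 7.497% + 3.4875% + 2.9925% + 18% = 31.977%.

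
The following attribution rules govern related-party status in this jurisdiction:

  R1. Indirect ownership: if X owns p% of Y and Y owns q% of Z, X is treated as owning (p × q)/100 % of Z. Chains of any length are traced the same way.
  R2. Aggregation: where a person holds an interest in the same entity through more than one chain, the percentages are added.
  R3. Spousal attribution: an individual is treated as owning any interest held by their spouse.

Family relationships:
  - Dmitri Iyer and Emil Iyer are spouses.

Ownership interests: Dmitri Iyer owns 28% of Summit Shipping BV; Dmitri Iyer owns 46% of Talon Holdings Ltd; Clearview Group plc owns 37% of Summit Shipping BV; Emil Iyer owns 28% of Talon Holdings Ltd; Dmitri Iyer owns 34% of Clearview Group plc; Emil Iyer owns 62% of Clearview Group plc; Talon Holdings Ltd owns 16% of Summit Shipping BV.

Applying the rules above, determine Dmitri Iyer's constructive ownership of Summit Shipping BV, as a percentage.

75.36%

By spousal attribution (R3), Dmitri Iyer is treated as also owning Emil Iyer's interest in Talon Holdings Ltd, giving 46% + 28% = 74%.
By spousal attribution (R3), Dmitri Iyer is treated as also owning Emil Iyer's interest in Clearview Group plc, giving 34% + 62% = 96%.
Chain via Talon Holdings Ltd (R1): 74% × 16% = 11.84% of Summit Shipping BV.
Chain via Clearview Group plc (R1): 96% × 37% = 35.52% of Summit Shipping BV.
Direct interest in Summit Shipping BV: 28%.
Aggregating (R2): 11.84% + 35.52% + 28% = 75.36%.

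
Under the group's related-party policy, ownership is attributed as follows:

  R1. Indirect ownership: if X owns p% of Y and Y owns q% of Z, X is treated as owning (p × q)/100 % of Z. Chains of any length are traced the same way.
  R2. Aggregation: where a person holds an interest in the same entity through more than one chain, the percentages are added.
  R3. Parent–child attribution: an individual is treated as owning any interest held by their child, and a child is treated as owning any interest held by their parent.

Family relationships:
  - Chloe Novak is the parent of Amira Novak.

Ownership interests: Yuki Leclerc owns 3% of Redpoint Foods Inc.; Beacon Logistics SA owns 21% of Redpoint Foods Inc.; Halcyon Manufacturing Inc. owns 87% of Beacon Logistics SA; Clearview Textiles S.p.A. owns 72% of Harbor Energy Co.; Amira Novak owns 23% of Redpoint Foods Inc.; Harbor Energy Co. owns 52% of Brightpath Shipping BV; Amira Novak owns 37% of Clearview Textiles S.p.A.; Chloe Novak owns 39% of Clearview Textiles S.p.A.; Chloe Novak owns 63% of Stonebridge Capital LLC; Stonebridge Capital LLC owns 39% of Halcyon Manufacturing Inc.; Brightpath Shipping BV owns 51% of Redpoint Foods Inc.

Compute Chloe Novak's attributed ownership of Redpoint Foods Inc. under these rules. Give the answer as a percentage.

42.000683%

By parent–child attribution (R3), Chloe Novak is treated as also owning Amira Novak's interest in Clearview Textiles S.p.A, giving 39% + 37% = 76%.
By parent–child attribution (R3), Chloe Novak is treated as owning Amira Novak's 23% interest in Redpoint Foods Inc.
Chain via Clearview Textiles S.p.A. → Harbor Energy Co. → Brightpath Shipping BV (R1): 76% × 72% × 52% × 51% = 14.511744% of Redpoint Foods Inc.
Chain via Stonebridge Capital LLC → Halcyon Manufacturing Inc. → Beacon Logistics SA (R1): 63% × 39% × 87% × 21% = 4.488939% of Redpoint Foods Inc.
Direct interest in Redpoint Foods Inc: 23%.
Aggregating (R2): 14.511744% + 4.488939% + 23% = 42.000683%.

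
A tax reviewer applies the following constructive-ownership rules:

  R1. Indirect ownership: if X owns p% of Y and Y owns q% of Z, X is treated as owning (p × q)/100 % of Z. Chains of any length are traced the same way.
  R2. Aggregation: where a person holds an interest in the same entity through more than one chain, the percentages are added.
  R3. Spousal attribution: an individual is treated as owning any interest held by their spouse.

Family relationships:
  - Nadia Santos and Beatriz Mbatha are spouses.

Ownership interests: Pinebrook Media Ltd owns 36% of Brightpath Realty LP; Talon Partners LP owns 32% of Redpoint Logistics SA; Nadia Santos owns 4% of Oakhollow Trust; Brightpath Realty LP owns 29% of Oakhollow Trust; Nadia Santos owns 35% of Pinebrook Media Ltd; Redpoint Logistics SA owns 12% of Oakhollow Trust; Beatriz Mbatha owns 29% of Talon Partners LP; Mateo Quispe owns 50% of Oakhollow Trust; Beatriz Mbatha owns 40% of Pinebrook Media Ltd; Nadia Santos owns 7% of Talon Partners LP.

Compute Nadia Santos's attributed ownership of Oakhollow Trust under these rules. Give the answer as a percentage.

By spousal attribution (R3), Nadia Santos is treated as also owning Beatriz Mbatha's interest in Talon Partners LP, giving 7% + 29% = 36%.
By spousal attribution (R3), Nadia Santos is treated as also owning Beatriz Mbatha's interest in Pinebrook Media Ltd, giving 35% + 40% = 75%.
Chain via Talon Partners LP → Redpoint Logistics SA (R1): 36% × 32% × 12% = 1.3824% of Oakhollow Trust.
Chain via Pinebrook Media Ltd → Brightpath Realty LP (R1): 75% × 36% × 29% = 7.83% of Oakhollow Trust.
Direct interest in Oakhollow Trust: 4%.
Aggregating (R2): 1.3824% + 7.83% + 4% = 13.2124%.

13.2124%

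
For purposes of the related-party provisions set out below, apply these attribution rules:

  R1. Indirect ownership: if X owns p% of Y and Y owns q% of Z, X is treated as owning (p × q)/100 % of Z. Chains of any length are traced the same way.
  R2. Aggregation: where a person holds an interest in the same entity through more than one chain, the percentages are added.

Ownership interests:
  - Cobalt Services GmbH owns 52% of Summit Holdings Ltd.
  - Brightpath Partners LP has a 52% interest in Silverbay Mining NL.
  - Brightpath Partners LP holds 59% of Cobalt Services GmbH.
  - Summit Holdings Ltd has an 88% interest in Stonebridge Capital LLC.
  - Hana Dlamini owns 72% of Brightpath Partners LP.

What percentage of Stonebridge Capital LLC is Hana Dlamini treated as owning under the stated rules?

Chain via Brightpath Partners LP → Cobalt Services GmbH → Summit Holdings Ltd (R1): 72% × 59% × 52% × 88% = 19.438848% of Stonebridge Capital LLC.

19.438848%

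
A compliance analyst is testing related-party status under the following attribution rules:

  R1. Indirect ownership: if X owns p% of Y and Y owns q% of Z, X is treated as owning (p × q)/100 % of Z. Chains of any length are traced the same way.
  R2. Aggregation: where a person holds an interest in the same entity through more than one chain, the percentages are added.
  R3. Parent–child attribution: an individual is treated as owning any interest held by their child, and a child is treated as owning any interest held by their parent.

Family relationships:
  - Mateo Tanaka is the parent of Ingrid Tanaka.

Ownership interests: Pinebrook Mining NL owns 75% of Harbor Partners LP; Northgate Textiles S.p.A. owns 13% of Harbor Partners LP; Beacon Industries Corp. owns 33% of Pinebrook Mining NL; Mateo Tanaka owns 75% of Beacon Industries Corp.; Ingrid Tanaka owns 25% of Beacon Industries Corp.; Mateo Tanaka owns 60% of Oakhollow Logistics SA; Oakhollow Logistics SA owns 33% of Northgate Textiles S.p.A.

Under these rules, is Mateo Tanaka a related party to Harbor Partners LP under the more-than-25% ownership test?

Yes

By parent–child attribution (R3), Mateo Tanaka is treated as also owning Ingrid Tanaka's interest in Beacon Industries Corp, giving 75% + 25% = 100%.
Chain via Beacon Industries Corp. → Pinebrook Mining NL (R1): 100% × 33% × 75% = 24.75% of Harbor Partners LP.
Chain via Oakhollow Logistics SA → Northgate Textiles S.p.A. (R1): 60% × 33% × 13% = 2.574% of Harbor Partners LP.
Aggregating (R2): 24.75% + 2.574% = 27.324%.
27.324% exceeds the 25% threshold, so Mateo is a related party to Harbor Partners LP.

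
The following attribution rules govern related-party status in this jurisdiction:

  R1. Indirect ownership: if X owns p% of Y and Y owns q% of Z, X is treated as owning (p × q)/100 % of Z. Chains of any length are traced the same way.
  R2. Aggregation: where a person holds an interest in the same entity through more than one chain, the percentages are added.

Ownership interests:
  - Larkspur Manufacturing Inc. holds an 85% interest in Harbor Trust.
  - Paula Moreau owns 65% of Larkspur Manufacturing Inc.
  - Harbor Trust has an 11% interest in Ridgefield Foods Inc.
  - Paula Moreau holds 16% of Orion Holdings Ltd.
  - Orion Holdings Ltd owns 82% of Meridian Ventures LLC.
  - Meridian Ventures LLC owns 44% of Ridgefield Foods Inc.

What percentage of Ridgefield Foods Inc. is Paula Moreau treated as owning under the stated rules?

11.8503%

Chain via Orion Holdings Ltd → Meridian Ventures LLC (R1): 16% × 82% × 44% = 5.7728% of Ridgefield Foods Inc.
Chain via Larkspur Manufacturing Inc. → Harbor Trust (R1): 65% × 85% × 11% = 6.0775% of Ridgefield Foods Inc.
Aggregating (R2): 5.7728% + 6.0775% = 11.8503%.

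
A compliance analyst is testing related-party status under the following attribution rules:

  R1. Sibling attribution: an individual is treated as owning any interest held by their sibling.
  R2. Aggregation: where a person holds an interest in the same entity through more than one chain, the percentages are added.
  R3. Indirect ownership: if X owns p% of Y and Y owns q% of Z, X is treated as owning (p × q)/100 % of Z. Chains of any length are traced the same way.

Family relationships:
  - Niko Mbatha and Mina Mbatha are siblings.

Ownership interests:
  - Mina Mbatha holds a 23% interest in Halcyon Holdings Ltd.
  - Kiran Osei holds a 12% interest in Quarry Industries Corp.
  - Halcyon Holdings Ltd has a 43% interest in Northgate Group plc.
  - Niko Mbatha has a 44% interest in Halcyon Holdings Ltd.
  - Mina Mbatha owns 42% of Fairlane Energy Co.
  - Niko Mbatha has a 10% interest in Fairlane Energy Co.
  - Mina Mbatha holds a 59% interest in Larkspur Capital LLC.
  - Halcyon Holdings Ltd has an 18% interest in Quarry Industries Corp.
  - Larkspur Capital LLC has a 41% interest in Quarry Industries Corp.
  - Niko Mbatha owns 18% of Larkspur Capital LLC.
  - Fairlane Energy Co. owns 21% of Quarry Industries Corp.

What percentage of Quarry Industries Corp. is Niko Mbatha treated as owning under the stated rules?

By sibling attribution (R1), Niko Mbatha is treated as also owning Mina Mbatha's interest in Halcyon Holdings Ltd, giving 44% + 23% = 67%.
By sibling attribution (R1), Niko Mbatha is treated as also owning Mina Mbatha's interest in Larkspur Capital LLC, giving 18% + 59% = 77%.
By sibling attribution (R1), Niko Mbatha is treated as also owning Mina Mbatha's interest in Fairlane Energy Co, giving 10% + 42% = 52%.
Chain via Halcyon Holdings Ltd (R3): 67% × 18% = 12.06% of Quarry Industries Corp.
Chain via Larkspur Capital LLC (R3): 77% × 41% = 31.57% of Quarry Industries Corp.
Chain via Fairlane Energy Co. (R3): 52% × 21% = 10.92% of Quarry Industries Corp.
Aggregating (R2): 12.06% + 31.57% + 10.92% = 54.55%.

54.55%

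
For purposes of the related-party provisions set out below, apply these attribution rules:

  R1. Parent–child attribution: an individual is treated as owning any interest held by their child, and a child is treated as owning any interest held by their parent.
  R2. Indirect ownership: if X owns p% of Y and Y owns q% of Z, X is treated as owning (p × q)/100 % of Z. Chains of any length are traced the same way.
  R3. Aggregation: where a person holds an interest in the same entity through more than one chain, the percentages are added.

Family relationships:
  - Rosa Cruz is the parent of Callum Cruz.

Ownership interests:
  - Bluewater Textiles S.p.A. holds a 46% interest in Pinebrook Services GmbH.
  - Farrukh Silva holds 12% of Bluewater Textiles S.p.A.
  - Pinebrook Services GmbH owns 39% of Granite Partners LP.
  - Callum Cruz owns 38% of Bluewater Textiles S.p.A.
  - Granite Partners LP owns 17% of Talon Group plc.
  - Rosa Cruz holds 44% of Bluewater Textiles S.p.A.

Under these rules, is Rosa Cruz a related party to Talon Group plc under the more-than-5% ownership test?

By parent–child attribution (R1), Rosa Cruz is treated as also owning Callum Cruz's interest in Bluewater Textiles S.p.A, giving 44% + 38% = 82%.
Chain via Bluewater Textiles S.p.A. → Pinebrook Services GmbH → Granite Partners LP (R2): 82% × 46% × 39% × 17% = 2.500836% of Talon Group plc.
2.500836% does not exceed the 5% threshold, so Rosa is not a related party to Talon Group plc.

No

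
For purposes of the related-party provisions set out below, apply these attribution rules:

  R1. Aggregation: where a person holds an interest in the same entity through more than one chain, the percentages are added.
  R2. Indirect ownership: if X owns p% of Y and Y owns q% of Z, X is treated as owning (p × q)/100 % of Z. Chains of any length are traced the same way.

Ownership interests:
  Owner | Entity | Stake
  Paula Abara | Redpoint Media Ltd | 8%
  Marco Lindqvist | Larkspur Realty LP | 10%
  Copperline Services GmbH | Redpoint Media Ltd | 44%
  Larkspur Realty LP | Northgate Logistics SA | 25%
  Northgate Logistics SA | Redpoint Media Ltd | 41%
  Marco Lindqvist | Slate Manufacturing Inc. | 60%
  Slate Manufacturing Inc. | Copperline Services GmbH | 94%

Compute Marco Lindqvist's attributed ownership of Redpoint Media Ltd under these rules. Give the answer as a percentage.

25.841%

Chain via Larkspur Realty LP → Northgate Logistics SA (R2): 10% × 25% × 41% = 1.025% of Redpoint Media Ltd.
Chain via Slate Manufacturing Inc. → Copperline Services GmbH (R2): 60% × 94% × 44% = 24.816% of Redpoint Media Ltd.
Aggregating (R1): 1.025% + 24.816% = 25.841%.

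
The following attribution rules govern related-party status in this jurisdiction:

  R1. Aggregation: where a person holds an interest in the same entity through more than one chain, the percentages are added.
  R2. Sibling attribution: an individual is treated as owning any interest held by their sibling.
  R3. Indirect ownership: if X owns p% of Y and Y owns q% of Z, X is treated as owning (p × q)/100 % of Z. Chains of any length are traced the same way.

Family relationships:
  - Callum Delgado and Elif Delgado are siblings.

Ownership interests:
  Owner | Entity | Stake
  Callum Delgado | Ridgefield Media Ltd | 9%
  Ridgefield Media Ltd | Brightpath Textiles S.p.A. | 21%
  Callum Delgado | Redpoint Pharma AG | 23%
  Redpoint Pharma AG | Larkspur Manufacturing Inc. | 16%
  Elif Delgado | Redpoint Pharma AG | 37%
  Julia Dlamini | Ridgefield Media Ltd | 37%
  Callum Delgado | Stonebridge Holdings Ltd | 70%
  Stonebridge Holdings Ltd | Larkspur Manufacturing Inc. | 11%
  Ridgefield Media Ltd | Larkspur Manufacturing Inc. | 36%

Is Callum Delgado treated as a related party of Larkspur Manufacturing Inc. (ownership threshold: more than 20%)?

Yes

By sibling attribution (R2), Callum Delgado is treated as also owning Elif Delgado's interest in Redpoint Pharma AG, giving 23% + 37% = 60%.
Chain via Redpoint Pharma AG (R3): 60% × 16% = 9.6% of Larkspur Manufacturing Inc.
Chain via Stonebridge Holdings Ltd (R3): 70% × 11% = 7.7% of Larkspur Manufacturing Inc.
Chain via Ridgefield Media Ltd (R3): 9% × 36% = 3.24% of Larkspur Manufacturing Inc.
Aggregating (R1): 9.6% + 7.7% + 3.24% = 20.54%.
20.54% exceeds the 20% threshold, so Callum is a related party to Larkspur Manufacturing Inc.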